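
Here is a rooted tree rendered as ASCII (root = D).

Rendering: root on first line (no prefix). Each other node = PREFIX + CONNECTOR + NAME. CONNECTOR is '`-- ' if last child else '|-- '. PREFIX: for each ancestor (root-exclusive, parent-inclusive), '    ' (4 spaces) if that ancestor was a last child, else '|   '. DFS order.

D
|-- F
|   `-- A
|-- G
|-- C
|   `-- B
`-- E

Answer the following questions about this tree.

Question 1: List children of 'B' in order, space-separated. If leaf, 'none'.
Node B's children (from adjacency): (leaf)

Answer: none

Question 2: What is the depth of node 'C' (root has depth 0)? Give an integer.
Path from root to C: D -> C
Depth = number of edges = 1

Answer: 1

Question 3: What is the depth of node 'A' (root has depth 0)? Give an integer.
Path from root to A: D -> F -> A
Depth = number of edges = 2

Answer: 2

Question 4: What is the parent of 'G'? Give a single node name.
Answer: D

Derivation:
Scan adjacency: G appears as child of D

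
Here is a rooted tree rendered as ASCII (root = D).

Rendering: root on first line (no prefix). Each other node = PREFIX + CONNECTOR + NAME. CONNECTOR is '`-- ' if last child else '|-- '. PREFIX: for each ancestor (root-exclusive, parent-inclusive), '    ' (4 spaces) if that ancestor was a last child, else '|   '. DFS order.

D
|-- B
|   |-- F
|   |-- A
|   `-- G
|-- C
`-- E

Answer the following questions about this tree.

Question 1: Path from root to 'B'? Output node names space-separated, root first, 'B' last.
Walk down from root: D -> B

Answer: D B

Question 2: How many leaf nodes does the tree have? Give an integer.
Leaves (nodes with no children): A, C, E, F, G

Answer: 5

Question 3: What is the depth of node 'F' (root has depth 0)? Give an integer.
Path from root to F: D -> B -> F
Depth = number of edges = 2

Answer: 2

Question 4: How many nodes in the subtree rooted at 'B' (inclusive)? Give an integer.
Subtree rooted at B contains: A, B, F, G
Count = 4

Answer: 4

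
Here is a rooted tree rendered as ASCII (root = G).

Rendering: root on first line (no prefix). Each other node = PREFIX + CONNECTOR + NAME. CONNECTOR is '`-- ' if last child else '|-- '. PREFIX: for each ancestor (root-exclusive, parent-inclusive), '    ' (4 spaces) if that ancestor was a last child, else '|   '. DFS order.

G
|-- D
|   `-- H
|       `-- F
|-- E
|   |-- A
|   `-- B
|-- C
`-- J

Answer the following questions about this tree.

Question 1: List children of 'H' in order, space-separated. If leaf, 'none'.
Node H's children (from adjacency): F

Answer: F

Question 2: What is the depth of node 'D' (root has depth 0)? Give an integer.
Answer: 1

Derivation:
Path from root to D: G -> D
Depth = number of edges = 1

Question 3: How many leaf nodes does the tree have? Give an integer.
Leaves (nodes with no children): A, B, C, F, J

Answer: 5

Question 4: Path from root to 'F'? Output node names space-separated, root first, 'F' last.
Answer: G D H F

Derivation:
Walk down from root: G -> D -> H -> F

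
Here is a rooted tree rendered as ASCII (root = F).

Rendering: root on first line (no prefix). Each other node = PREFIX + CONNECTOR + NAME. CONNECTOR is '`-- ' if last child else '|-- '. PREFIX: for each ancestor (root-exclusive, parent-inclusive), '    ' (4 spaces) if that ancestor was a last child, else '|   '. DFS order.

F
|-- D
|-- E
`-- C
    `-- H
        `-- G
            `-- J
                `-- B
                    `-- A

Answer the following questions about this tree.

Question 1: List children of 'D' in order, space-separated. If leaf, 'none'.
Answer: none

Derivation:
Node D's children (from adjacency): (leaf)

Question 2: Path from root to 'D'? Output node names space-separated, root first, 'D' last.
Answer: F D

Derivation:
Walk down from root: F -> D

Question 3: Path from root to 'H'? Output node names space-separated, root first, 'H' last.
Walk down from root: F -> C -> H

Answer: F C H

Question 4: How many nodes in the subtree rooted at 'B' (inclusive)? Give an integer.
Subtree rooted at B contains: A, B
Count = 2

Answer: 2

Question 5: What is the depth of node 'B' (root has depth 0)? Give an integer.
Answer: 5

Derivation:
Path from root to B: F -> C -> H -> G -> J -> B
Depth = number of edges = 5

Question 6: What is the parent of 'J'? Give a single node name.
Scan adjacency: J appears as child of G

Answer: G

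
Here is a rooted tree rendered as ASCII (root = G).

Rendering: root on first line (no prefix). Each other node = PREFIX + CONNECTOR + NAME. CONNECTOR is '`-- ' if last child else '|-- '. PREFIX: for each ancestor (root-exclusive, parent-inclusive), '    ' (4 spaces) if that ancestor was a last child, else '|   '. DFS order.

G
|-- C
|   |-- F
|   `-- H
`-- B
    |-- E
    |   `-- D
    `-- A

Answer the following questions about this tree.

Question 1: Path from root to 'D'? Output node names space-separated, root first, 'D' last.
Answer: G B E D

Derivation:
Walk down from root: G -> B -> E -> D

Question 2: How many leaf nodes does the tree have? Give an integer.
Leaves (nodes with no children): A, D, F, H

Answer: 4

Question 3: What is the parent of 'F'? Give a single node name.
Answer: C

Derivation:
Scan adjacency: F appears as child of C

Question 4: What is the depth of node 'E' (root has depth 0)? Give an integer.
Answer: 2

Derivation:
Path from root to E: G -> B -> E
Depth = number of edges = 2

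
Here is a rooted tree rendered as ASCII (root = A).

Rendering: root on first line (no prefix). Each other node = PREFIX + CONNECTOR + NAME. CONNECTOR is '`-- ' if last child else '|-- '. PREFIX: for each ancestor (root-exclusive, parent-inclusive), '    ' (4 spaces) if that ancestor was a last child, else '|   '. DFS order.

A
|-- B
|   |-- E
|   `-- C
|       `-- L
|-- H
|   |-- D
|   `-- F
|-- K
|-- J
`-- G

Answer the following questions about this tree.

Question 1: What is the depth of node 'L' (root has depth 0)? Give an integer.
Answer: 3

Derivation:
Path from root to L: A -> B -> C -> L
Depth = number of edges = 3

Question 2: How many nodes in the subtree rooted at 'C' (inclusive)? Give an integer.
Answer: 2

Derivation:
Subtree rooted at C contains: C, L
Count = 2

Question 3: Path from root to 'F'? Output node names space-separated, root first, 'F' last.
Walk down from root: A -> H -> F

Answer: A H F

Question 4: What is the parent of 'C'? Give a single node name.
Scan adjacency: C appears as child of B

Answer: B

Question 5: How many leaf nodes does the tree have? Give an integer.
Answer: 7

Derivation:
Leaves (nodes with no children): D, E, F, G, J, K, L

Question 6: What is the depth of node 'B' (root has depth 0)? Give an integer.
Path from root to B: A -> B
Depth = number of edges = 1

Answer: 1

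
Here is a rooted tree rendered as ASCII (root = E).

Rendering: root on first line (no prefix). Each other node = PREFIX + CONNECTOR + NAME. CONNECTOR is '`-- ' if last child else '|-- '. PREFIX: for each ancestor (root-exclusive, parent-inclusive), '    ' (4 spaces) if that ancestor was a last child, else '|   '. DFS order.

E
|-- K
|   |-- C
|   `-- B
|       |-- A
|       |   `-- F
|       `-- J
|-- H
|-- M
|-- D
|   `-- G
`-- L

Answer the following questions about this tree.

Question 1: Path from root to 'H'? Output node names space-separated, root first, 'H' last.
Answer: E H

Derivation:
Walk down from root: E -> H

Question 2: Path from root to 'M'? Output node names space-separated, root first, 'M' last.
Answer: E M

Derivation:
Walk down from root: E -> M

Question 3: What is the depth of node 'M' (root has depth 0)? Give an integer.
Answer: 1

Derivation:
Path from root to M: E -> M
Depth = number of edges = 1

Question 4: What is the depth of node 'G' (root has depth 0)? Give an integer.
Path from root to G: E -> D -> G
Depth = number of edges = 2

Answer: 2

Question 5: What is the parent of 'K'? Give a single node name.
Answer: E

Derivation:
Scan adjacency: K appears as child of E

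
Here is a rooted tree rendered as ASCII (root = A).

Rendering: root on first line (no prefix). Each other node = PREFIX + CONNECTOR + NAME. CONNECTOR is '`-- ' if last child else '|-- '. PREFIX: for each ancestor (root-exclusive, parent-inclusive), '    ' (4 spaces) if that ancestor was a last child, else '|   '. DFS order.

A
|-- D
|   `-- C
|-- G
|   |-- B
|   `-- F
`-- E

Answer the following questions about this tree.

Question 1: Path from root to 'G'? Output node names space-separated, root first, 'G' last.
Walk down from root: A -> G

Answer: A G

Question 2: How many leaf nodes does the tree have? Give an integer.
Leaves (nodes with no children): B, C, E, F

Answer: 4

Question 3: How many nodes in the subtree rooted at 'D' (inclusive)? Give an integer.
Answer: 2

Derivation:
Subtree rooted at D contains: C, D
Count = 2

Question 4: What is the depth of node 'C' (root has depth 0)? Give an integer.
Answer: 2

Derivation:
Path from root to C: A -> D -> C
Depth = number of edges = 2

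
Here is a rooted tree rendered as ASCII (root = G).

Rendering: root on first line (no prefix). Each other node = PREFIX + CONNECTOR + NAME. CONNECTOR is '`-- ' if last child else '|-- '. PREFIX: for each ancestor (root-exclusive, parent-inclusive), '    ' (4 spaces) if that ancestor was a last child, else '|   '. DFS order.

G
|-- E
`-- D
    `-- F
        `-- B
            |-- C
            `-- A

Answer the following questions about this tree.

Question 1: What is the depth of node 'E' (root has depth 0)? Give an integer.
Path from root to E: G -> E
Depth = number of edges = 1

Answer: 1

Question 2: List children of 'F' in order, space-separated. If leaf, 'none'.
Answer: B

Derivation:
Node F's children (from adjacency): B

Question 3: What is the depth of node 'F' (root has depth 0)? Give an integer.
Path from root to F: G -> D -> F
Depth = number of edges = 2

Answer: 2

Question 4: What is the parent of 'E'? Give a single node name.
Scan adjacency: E appears as child of G

Answer: G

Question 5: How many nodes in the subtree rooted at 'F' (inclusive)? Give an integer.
Answer: 4

Derivation:
Subtree rooted at F contains: A, B, C, F
Count = 4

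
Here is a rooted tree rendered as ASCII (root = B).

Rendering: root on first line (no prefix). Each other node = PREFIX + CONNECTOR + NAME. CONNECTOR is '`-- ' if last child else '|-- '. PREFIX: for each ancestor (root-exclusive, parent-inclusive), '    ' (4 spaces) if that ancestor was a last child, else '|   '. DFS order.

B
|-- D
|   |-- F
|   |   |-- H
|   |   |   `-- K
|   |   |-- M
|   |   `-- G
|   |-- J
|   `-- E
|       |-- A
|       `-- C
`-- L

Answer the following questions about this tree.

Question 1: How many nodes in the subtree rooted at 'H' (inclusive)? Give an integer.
Subtree rooted at H contains: H, K
Count = 2

Answer: 2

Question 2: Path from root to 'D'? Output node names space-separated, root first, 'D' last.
Answer: B D

Derivation:
Walk down from root: B -> D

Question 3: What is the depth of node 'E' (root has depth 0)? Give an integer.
Path from root to E: B -> D -> E
Depth = number of edges = 2

Answer: 2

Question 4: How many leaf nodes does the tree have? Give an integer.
Leaves (nodes with no children): A, C, G, J, K, L, M

Answer: 7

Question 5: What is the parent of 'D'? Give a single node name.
Answer: B

Derivation:
Scan adjacency: D appears as child of B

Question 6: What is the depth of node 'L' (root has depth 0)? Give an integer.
Answer: 1

Derivation:
Path from root to L: B -> L
Depth = number of edges = 1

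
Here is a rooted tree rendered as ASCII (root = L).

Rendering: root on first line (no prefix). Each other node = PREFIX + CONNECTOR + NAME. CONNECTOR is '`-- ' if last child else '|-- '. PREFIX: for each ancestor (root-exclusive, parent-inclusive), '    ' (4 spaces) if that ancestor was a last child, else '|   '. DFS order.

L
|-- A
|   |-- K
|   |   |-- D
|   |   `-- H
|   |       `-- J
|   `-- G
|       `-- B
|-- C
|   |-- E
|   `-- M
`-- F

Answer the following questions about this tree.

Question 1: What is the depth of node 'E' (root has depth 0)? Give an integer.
Answer: 2

Derivation:
Path from root to E: L -> C -> E
Depth = number of edges = 2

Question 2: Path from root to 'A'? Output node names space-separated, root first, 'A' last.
Answer: L A

Derivation:
Walk down from root: L -> A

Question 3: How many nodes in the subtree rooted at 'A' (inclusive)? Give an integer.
Subtree rooted at A contains: A, B, D, G, H, J, K
Count = 7

Answer: 7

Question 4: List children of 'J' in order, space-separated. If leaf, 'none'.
Node J's children (from adjacency): (leaf)

Answer: none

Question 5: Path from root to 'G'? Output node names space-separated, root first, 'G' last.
Walk down from root: L -> A -> G

Answer: L A G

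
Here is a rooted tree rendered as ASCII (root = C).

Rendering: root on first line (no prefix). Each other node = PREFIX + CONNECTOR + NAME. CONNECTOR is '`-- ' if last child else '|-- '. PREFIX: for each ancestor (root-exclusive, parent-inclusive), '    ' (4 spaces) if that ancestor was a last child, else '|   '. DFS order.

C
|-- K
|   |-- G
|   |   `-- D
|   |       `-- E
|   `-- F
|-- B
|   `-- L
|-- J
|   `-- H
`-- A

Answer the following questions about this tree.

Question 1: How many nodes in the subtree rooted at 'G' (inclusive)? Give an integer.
Answer: 3

Derivation:
Subtree rooted at G contains: D, E, G
Count = 3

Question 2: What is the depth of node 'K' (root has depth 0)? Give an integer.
Answer: 1

Derivation:
Path from root to K: C -> K
Depth = number of edges = 1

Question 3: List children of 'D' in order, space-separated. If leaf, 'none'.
Node D's children (from adjacency): E

Answer: E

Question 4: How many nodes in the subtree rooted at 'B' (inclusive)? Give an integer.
Answer: 2

Derivation:
Subtree rooted at B contains: B, L
Count = 2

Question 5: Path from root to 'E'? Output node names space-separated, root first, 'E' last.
Answer: C K G D E

Derivation:
Walk down from root: C -> K -> G -> D -> E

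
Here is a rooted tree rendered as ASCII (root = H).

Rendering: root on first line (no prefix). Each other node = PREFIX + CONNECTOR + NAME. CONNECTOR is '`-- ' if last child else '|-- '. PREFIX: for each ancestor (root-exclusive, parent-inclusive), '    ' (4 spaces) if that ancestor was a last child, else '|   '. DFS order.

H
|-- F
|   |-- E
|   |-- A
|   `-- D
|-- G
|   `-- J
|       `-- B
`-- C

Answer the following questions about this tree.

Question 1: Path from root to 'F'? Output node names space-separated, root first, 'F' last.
Answer: H F

Derivation:
Walk down from root: H -> F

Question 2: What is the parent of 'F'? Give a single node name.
Scan adjacency: F appears as child of H

Answer: H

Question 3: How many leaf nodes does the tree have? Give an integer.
Answer: 5

Derivation:
Leaves (nodes with no children): A, B, C, D, E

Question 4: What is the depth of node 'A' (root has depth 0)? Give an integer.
Path from root to A: H -> F -> A
Depth = number of edges = 2

Answer: 2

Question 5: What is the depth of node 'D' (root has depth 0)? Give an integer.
Answer: 2

Derivation:
Path from root to D: H -> F -> D
Depth = number of edges = 2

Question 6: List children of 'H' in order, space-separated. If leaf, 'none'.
Node H's children (from adjacency): F, G, C

Answer: F G C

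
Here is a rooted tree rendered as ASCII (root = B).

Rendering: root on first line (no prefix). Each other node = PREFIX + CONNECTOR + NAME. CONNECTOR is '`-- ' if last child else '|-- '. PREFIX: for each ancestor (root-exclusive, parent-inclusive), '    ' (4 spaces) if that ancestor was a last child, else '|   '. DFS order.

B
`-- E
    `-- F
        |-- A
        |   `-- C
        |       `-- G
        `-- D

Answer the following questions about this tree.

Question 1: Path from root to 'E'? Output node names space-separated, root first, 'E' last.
Walk down from root: B -> E

Answer: B E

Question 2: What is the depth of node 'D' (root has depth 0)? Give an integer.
Path from root to D: B -> E -> F -> D
Depth = number of edges = 3

Answer: 3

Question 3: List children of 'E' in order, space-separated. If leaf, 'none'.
Node E's children (from adjacency): F

Answer: F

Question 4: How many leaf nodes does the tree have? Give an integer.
Leaves (nodes with no children): D, G

Answer: 2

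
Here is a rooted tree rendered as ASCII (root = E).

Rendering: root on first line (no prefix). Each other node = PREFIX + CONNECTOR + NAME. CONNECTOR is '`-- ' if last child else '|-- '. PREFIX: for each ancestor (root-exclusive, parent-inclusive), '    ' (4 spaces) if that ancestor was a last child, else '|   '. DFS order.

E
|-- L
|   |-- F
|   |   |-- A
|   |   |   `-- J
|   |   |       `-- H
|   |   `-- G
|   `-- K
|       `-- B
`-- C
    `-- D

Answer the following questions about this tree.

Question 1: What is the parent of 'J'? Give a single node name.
Answer: A

Derivation:
Scan adjacency: J appears as child of A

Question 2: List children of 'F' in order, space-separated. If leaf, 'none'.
Node F's children (from adjacency): A, G

Answer: A G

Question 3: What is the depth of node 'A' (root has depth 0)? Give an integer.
Path from root to A: E -> L -> F -> A
Depth = number of edges = 3

Answer: 3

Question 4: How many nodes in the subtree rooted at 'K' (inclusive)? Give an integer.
Answer: 2

Derivation:
Subtree rooted at K contains: B, K
Count = 2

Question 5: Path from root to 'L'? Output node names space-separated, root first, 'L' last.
Answer: E L

Derivation:
Walk down from root: E -> L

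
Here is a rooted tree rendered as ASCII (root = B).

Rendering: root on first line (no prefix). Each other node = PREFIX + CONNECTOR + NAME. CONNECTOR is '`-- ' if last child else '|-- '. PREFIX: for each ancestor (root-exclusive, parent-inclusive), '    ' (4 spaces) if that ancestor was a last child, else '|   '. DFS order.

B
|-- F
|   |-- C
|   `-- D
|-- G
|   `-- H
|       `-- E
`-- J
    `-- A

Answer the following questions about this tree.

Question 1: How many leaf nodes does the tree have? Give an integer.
Leaves (nodes with no children): A, C, D, E

Answer: 4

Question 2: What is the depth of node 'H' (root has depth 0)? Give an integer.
Path from root to H: B -> G -> H
Depth = number of edges = 2

Answer: 2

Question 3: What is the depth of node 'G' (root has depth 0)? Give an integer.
Path from root to G: B -> G
Depth = number of edges = 1

Answer: 1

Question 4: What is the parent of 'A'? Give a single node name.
Answer: J

Derivation:
Scan adjacency: A appears as child of J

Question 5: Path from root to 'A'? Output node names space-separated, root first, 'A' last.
Answer: B J A

Derivation:
Walk down from root: B -> J -> A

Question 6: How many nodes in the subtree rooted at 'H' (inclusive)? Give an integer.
Answer: 2

Derivation:
Subtree rooted at H contains: E, H
Count = 2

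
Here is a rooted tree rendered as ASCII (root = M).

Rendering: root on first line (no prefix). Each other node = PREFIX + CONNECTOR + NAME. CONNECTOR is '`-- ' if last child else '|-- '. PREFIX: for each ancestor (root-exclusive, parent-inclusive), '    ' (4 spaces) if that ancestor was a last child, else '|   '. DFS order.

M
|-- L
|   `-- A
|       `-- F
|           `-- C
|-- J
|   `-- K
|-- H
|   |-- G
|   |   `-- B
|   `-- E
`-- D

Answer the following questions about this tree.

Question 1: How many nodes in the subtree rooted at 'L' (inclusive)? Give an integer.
Answer: 4

Derivation:
Subtree rooted at L contains: A, C, F, L
Count = 4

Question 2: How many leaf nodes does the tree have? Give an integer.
Leaves (nodes with no children): B, C, D, E, K

Answer: 5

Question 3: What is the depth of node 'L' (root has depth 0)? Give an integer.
Answer: 1

Derivation:
Path from root to L: M -> L
Depth = number of edges = 1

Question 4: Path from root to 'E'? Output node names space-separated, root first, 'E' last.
Answer: M H E

Derivation:
Walk down from root: M -> H -> E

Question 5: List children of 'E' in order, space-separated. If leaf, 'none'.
Node E's children (from adjacency): (leaf)

Answer: none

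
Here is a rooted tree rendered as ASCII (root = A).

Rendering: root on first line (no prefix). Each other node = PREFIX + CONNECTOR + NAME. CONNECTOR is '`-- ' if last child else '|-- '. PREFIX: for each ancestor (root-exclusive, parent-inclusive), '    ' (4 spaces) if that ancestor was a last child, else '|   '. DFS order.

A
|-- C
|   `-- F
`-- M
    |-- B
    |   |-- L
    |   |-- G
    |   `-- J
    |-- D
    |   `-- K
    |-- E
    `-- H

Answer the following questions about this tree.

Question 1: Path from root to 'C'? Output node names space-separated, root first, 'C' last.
Walk down from root: A -> C

Answer: A C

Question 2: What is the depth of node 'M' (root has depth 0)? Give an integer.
Path from root to M: A -> M
Depth = number of edges = 1

Answer: 1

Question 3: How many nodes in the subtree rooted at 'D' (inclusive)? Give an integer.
Subtree rooted at D contains: D, K
Count = 2

Answer: 2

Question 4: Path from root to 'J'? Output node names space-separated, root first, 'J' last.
Answer: A M B J

Derivation:
Walk down from root: A -> M -> B -> J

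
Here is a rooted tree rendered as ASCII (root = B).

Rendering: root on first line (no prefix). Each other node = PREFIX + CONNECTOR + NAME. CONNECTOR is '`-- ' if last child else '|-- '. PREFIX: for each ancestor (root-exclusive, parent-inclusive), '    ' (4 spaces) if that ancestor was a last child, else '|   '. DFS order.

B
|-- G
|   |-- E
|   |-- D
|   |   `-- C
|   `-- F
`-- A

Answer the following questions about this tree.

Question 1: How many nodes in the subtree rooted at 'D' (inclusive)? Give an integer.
Subtree rooted at D contains: C, D
Count = 2

Answer: 2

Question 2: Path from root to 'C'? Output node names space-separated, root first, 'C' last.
Answer: B G D C

Derivation:
Walk down from root: B -> G -> D -> C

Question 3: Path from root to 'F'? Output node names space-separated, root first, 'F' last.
Walk down from root: B -> G -> F

Answer: B G F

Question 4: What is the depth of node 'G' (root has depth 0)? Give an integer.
Answer: 1

Derivation:
Path from root to G: B -> G
Depth = number of edges = 1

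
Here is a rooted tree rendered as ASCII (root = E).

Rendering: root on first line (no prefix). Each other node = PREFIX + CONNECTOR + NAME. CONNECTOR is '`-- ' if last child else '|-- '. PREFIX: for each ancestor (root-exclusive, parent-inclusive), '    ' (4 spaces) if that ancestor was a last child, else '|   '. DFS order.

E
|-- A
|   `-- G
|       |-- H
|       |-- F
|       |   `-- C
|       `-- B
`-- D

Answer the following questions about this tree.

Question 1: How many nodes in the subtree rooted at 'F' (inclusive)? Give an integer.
Answer: 2

Derivation:
Subtree rooted at F contains: C, F
Count = 2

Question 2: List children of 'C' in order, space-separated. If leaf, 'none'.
Answer: none

Derivation:
Node C's children (from adjacency): (leaf)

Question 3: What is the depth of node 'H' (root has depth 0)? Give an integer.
Path from root to H: E -> A -> G -> H
Depth = number of edges = 3

Answer: 3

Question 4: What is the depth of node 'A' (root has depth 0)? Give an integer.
Path from root to A: E -> A
Depth = number of edges = 1

Answer: 1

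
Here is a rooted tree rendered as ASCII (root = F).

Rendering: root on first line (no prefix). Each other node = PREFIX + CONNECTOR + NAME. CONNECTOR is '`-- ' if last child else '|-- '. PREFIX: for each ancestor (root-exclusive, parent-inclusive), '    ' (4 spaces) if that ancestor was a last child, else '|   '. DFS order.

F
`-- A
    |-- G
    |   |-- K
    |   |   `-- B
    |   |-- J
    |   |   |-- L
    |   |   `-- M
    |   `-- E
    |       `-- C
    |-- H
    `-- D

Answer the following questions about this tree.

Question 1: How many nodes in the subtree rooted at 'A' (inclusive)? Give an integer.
Subtree rooted at A contains: A, B, C, D, E, G, H, J, K, L, M
Count = 11

Answer: 11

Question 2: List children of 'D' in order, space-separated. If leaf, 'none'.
Answer: none

Derivation:
Node D's children (from adjacency): (leaf)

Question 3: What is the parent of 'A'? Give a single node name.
Answer: F

Derivation:
Scan adjacency: A appears as child of F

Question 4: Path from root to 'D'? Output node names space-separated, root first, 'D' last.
Walk down from root: F -> A -> D

Answer: F A D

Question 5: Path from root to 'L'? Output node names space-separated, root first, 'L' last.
Answer: F A G J L

Derivation:
Walk down from root: F -> A -> G -> J -> L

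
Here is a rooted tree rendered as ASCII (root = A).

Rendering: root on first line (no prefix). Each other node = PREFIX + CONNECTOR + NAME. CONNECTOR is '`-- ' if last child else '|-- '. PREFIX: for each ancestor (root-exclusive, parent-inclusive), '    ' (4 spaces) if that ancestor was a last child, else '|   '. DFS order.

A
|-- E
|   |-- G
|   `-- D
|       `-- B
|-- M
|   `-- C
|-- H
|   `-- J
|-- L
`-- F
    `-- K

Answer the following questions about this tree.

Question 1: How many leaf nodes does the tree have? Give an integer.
Leaves (nodes with no children): B, C, G, J, K, L

Answer: 6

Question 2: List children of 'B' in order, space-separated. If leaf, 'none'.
Node B's children (from adjacency): (leaf)

Answer: none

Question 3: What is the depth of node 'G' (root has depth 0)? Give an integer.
Answer: 2

Derivation:
Path from root to G: A -> E -> G
Depth = number of edges = 2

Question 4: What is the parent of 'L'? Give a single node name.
Answer: A

Derivation:
Scan adjacency: L appears as child of A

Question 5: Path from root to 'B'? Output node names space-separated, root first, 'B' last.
Answer: A E D B

Derivation:
Walk down from root: A -> E -> D -> B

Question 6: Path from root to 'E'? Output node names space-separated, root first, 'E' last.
Answer: A E

Derivation:
Walk down from root: A -> E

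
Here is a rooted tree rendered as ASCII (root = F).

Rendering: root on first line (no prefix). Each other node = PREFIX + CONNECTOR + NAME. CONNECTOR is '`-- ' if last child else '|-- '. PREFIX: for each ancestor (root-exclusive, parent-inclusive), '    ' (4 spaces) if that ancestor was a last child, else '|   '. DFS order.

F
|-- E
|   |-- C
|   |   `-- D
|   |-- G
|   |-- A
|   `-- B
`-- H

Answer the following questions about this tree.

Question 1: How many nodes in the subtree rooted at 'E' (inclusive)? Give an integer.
Answer: 6

Derivation:
Subtree rooted at E contains: A, B, C, D, E, G
Count = 6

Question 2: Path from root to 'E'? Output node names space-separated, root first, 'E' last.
Answer: F E

Derivation:
Walk down from root: F -> E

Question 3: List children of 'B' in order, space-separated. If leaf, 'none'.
Answer: none

Derivation:
Node B's children (from adjacency): (leaf)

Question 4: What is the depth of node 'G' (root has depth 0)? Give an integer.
Path from root to G: F -> E -> G
Depth = number of edges = 2

Answer: 2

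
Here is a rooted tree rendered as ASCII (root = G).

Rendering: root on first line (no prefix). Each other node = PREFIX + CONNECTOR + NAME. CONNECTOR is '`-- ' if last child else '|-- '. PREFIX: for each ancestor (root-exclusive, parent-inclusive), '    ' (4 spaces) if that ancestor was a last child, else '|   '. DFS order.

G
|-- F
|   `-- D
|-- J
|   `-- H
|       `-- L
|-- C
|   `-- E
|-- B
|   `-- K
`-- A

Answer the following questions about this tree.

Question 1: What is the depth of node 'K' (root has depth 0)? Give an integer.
Answer: 2

Derivation:
Path from root to K: G -> B -> K
Depth = number of edges = 2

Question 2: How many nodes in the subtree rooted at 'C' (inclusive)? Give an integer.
Answer: 2

Derivation:
Subtree rooted at C contains: C, E
Count = 2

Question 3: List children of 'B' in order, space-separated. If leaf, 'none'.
Node B's children (from adjacency): K

Answer: K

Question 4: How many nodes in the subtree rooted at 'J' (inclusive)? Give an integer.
Subtree rooted at J contains: H, J, L
Count = 3

Answer: 3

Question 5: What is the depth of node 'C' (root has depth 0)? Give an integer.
Path from root to C: G -> C
Depth = number of edges = 1

Answer: 1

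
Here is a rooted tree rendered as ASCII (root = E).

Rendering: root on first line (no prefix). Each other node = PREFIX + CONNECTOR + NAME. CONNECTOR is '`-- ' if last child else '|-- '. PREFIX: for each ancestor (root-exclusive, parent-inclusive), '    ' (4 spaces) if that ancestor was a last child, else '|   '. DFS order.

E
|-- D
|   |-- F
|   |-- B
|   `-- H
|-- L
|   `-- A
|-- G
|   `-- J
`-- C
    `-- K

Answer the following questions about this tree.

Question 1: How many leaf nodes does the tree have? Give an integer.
Answer: 6

Derivation:
Leaves (nodes with no children): A, B, F, H, J, K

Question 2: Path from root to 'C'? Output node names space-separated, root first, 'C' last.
Answer: E C

Derivation:
Walk down from root: E -> C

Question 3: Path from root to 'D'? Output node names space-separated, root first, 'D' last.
Walk down from root: E -> D

Answer: E D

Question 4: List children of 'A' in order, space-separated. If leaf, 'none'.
Answer: none

Derivation:
Node A's children (from adjacency): (leaf)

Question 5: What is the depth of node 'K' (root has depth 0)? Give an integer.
Path from root to K: E -> C -> K
Depth = number of edges = 2

Answer: 2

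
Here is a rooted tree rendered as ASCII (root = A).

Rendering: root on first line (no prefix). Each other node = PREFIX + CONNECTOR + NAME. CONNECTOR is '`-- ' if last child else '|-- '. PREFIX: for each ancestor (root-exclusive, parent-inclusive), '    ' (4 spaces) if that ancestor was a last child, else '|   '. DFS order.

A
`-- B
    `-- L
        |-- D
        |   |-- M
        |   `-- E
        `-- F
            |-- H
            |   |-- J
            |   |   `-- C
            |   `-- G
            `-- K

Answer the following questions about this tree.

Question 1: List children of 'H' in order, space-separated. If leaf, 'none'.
Node H's children (from adjacency): J, G

Answer: J G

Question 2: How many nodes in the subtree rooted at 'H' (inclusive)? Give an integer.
Answer: 4

Derivation:
Subtree rooted at H contains: C, G, H, J
Count = 4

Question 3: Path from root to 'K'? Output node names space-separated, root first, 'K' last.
Answer: A B L F K

Derivation:
Walk down from root: A -> B -> L -> F -> K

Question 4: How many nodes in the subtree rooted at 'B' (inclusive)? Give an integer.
Answer: 11

Derivation:
Subtree rooted at B contains: B, C, D, E, F, G, H, J, K, L, M
Count = 11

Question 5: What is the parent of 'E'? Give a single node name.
Answer: D

Derivation:
Scan adjacency: E appears as child of D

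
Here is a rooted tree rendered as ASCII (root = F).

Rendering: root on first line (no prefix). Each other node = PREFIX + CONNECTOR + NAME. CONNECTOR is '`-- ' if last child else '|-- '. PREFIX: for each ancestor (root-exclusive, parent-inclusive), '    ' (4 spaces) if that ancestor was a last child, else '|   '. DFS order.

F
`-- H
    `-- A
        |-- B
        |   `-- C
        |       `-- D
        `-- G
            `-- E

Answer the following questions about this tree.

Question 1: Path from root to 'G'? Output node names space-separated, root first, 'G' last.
Answer: F H A G

Derivation:
Walk down from root: F -> H -> A -> G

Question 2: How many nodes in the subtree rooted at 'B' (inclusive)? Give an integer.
Subtree rooted at B contains: B, C, D
Count = 3

Answer: 3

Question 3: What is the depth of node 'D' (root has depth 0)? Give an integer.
Answer: 5

Derivation:
Path from root to D: F -> H -> A -> B -> C -> D
Depth = number of edges = 5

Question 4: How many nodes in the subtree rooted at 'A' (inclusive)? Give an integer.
Answer: 6

Derivation:
Subtree rooted at A contains: A, B, C, D, E, G
Count = 6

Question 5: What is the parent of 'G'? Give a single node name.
Answer: A

Derivation:
Scan adjacency: G appears as child of A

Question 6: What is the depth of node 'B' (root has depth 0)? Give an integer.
Path from root to B: F -> H -> A -> B
Depth = number of edges = 3

Answer: 3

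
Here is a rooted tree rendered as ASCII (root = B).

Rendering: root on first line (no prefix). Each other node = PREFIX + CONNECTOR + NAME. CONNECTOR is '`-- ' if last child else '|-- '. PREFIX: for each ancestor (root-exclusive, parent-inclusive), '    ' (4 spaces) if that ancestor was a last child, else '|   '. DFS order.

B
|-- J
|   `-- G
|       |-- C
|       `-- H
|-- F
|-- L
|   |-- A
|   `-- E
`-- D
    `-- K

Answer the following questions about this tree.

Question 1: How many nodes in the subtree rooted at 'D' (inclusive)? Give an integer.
Answer: 2

Derivation:
Subtree rooted at D contains: D, K
Count = 2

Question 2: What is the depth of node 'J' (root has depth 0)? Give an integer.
Answer: 1

Derivation:
Path from root to J: B -> J
Depth = number of edges = 1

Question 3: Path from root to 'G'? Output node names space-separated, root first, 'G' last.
Walk down from root: B -> J -> G

Answer: B J G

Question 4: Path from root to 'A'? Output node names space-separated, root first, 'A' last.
Walk down from root: B -> L -> A

Answer: B L A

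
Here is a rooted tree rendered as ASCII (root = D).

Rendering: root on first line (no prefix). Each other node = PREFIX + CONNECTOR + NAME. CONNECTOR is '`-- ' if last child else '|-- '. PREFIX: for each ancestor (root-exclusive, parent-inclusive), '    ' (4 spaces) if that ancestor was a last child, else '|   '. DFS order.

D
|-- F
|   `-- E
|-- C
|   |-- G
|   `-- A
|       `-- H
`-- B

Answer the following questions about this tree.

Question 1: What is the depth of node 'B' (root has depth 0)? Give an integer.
Answer: 1

Derivation:
Path from root to B: D -> B
Depth = number of edges = 1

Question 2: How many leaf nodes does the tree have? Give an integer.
Answer: 4

Derivation:
Leaves (nodes with no children): B, E, G, H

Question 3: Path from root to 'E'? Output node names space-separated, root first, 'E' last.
Walk down from root: D -> F -> E

Answer: D F E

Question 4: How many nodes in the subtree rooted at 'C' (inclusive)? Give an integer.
Answer: 4

Derivation:
Subtree rooted at C contains: A, C, G, H
Count = 4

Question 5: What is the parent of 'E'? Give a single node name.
Answer: F

Derivation:
Scan adjacency: E appears as child of F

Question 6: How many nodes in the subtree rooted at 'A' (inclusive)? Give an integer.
Subtree rooted at A contains: A, H
Count = 2

Answer: 2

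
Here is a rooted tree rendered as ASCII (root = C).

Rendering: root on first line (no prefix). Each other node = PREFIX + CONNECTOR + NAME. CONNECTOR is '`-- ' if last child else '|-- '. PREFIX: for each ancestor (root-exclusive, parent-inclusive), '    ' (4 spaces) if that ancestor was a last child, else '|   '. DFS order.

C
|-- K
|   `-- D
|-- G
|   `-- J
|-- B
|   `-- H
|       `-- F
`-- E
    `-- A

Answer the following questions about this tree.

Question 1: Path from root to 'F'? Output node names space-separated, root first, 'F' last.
Answer: C B H F

Derivation:
Walk down from root: C -> B -> H -> F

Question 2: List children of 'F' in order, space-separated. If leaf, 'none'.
Answer: none

Derivation:
Node F's children (from adjacency): (leaf)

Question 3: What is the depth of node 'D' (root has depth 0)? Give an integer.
Path from root to D: C -> K -> D
Depth = number of edges = 2

Answer: 2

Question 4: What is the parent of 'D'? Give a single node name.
Scan adjacency: D appears as child of K

Answer: K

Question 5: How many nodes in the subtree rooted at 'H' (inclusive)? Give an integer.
Subtree rooted at H contains: F, H
Count = 2

Answer: 2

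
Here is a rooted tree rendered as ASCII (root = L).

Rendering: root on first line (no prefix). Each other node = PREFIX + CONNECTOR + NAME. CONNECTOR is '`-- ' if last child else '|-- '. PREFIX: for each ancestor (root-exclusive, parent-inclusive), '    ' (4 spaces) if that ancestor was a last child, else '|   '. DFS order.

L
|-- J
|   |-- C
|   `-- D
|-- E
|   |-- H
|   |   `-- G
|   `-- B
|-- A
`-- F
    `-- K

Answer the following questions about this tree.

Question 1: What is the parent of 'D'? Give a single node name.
Scan adjacency: D appears as child of J

Answer: J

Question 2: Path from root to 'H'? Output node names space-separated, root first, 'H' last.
Answer: L E H

Derivation:
Walk down from root: L -> E -> H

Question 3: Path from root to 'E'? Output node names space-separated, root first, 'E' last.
Answer: L E

Derivation:
Walk down from root: L -> E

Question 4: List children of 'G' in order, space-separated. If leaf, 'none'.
Node G's children (from adjacency): (leaf)

Answer: none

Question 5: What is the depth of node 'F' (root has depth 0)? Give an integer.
Answer: 1

Derivation:
Path from root to F: L -> F
Depth = number of edges = 1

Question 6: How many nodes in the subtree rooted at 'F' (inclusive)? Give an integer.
Answer: 2

Derivation:
Subtree rooted at F contains: F, K
Count = 2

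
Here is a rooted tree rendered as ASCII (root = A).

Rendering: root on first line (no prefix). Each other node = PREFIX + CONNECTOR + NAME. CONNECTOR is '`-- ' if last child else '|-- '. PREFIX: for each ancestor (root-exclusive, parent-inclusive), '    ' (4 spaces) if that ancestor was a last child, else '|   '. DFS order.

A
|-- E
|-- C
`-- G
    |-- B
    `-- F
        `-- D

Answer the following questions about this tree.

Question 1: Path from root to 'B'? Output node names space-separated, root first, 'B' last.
Answer: A G B

Derivation:
Walk down from root: A -> G -> B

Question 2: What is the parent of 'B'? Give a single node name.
Scan adjacency: B appears as child of G

Answer: G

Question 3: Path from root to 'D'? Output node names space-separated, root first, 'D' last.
Walk down from root: A -> G -> F -> D

Answer: A G F D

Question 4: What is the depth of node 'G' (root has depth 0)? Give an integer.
Answer: 1

Derivation:
Path from root to G: A -> G
Depth = number of edges = 1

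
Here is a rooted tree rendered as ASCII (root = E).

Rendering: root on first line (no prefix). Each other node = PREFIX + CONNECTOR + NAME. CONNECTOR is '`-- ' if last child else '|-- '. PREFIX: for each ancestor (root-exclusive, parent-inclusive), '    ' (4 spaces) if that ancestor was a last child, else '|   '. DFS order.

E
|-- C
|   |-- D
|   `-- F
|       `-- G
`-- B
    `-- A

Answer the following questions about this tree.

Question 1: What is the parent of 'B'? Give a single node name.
Scan adjacency: B appears as child of E

Answer: E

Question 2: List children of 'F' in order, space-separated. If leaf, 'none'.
Answer: G

Derivation:
Node F's children (from adjacency): G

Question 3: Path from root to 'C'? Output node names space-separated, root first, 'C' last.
Answer: E C

Derivation:
Walk down from root: E -> C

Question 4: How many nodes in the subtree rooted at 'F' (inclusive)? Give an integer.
Answer: 2

Derivation:
Subtree rooted at F contains: F, G
Count = 2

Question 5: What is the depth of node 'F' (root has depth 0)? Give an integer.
Path from root to F: E -> C -> F
Depth = number of edges = 2

Answer: 2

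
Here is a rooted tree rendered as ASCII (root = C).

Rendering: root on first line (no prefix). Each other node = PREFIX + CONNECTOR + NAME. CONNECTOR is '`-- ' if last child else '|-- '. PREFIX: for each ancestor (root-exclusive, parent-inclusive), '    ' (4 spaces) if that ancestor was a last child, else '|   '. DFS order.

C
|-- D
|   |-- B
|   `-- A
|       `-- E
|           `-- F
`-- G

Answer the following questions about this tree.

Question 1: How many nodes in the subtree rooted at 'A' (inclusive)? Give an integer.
Answer: 3

Derivation:
Subtree rooted at A contains: A, E, F
Count = 3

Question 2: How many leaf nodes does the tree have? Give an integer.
Leaves (nodes with no children): B, F, G

Answer: 3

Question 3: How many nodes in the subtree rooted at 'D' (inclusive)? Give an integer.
Answer: 5

Derivation:
Subtree rooted at D contains: A, B, D, E, F
Count = 5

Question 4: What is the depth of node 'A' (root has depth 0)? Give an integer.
Path from root to A: C -> D -> A
Depth = number of edges = 2

Answer: 2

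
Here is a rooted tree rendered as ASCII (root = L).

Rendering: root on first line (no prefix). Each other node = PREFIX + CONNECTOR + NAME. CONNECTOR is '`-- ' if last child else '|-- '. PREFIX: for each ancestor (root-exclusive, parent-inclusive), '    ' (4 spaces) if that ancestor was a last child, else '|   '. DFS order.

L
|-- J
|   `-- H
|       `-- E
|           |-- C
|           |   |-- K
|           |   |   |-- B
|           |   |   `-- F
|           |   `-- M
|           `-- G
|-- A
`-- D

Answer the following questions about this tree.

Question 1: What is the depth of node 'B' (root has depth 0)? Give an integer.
Answer: 6

Derivation:
Path from root to B: L -> J -> H -> E -> C -> K -> B
Depth = number of edges = 6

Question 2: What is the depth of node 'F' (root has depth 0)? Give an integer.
Path from root to F: L -> J -> H -> E -> C -> K -> F
Depth = number of edges = 6

Answer: 6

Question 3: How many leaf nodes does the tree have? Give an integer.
Answer: 6

Derivation:
Leaves (nodes with no children): A, B, D, F, G, M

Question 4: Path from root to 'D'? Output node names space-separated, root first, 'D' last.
Walk down from root: L -> D

Answer: L D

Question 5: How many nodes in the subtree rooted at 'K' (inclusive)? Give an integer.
Subtree rooted at K contains: B, F, K
Count = 3

Answer: 3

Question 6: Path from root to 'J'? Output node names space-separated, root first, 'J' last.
Walk down from root: L -> J

Answer: L J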